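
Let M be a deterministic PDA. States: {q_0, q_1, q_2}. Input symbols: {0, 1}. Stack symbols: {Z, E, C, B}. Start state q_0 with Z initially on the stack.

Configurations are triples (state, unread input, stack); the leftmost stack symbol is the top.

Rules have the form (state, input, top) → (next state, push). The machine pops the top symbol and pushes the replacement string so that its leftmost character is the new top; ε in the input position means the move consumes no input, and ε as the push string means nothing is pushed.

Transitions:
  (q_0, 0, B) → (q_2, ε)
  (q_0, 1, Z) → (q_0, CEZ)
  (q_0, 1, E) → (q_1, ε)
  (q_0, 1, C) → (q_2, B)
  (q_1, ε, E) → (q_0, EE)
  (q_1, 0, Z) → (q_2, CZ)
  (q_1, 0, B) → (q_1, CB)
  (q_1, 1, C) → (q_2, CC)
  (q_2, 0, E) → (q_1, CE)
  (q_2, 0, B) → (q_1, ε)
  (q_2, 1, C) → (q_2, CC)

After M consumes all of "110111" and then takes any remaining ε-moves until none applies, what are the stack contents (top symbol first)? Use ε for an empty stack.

(q_0, 110111, Z)
  read 1, top Z: go to q_0, push CEZ → (q_0, 10111, CEZ)
  read 1, top C: go to q_2, push B → (q_2, 0111, BEZ)
  read 0, top B: go to q_1, push ε → (q_1, 111, EZ)
  ε-move, top E: go to q_0, push EE → (q_0, 111, EEZ)
  read 1, top E: go to q_1, push ε → (q_1, 11, EZ)
  ε-move, top E: go to q_0, push EE → (q_0, 11, EEZ)
  read 1, top E: go to q_1, push ε → (q_1, 1, EZ)
  ε-move, top E: go to q_0, push EE → (q_0, 1, EEZ)
  read 1, top E: go to q_1, push ε → (q_1, ε, EZ)
  ε-move, top E: go to q_0, push EE → (q_0, ε, EEZ)
All input consumed in state q_0 with stack EEZ.

EEZ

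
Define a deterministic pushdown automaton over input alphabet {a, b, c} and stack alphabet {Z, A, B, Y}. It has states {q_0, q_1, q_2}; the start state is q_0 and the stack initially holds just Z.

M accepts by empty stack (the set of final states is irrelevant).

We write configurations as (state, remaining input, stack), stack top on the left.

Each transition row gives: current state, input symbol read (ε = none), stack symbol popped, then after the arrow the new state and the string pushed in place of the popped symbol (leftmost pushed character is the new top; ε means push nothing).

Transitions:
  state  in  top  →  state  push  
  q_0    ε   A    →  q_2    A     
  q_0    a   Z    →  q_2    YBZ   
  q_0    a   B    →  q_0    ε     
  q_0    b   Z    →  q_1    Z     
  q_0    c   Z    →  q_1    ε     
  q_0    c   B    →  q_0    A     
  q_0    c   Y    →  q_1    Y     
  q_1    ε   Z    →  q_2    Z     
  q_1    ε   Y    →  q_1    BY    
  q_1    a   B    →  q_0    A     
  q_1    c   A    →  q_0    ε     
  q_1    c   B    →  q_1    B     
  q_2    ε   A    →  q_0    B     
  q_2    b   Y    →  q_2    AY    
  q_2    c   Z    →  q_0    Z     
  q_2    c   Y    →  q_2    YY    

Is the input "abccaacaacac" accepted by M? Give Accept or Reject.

(q_0, abccaacaacac, Z)
  read a, top Z: go to q_2, push YBZ → (q_2, bccaacaacac, YBZ)
  read b, top Y: go to q_2, push AY → (q_2, ccaacaacac, AYBZ)
  ε-move, top A: go to q_0, push B → (q_0, ccaacaacac, BYBZ)
  read c, top B: go to q_0, push A → (q_0, caacaacac, AYBZ)
  ε-move, top A: go to q_2, push A → (q_2, caacaacac, AYBZ)
  ε-move, top A: go to q_0, push B → (q_0, caacaacac, BYBZ)
  read c, top B: go to q_0, push A → (q_0, aacaacac, AYBZ)
  ε-move, top A: go to q_2, push A → (q_2, aacaacac, AYBZ)
  ε-move, top A: go to q_0, push B → (q_0, aacaacac, BYBZ)
  read a, top B: go to q_0, push ε → (q_0, acaacac, YBZ)
No transition applies at (q_0, acaacac, YBZ); input not fully consumed.

Reject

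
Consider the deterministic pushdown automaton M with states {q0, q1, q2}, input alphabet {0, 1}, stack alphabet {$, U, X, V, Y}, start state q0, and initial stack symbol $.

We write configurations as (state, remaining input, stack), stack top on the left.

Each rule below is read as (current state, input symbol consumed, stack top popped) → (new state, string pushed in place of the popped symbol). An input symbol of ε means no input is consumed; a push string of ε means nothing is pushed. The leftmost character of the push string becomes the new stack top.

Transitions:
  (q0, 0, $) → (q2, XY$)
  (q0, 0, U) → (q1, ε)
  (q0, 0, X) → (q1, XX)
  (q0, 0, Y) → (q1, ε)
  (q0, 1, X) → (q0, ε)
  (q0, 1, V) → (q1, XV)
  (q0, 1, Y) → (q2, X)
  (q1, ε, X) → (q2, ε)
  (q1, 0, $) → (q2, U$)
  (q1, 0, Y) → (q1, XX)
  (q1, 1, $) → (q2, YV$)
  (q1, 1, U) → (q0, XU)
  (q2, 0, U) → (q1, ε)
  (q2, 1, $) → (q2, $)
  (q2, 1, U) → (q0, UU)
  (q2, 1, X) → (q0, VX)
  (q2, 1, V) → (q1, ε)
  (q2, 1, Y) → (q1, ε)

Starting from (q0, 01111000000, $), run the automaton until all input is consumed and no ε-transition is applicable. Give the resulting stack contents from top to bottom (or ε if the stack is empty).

$

(q0, 01111000000, $) ⊢ (q2, 1111000000, XY$) ⊢ (q0, 111000000, VXY$) ⊢ (q1, 11000000, XVXY$) ⊢ (q2, 11000000, VXY$) ⊢ (q1, 1000000, XY$) ⊢ (q2, 1000000, Y$) ⊢ (q1, 000000, $) ⊢ (q2, 00000, U$) ⊢ (q1, 0000, $) ⊢ (q2, 000, U$) ⊢ (q1, 00, $) ⊢ (q2, 0, U$) ⊢ (q1, ε, $)
All input consumed in state q1 with stack $.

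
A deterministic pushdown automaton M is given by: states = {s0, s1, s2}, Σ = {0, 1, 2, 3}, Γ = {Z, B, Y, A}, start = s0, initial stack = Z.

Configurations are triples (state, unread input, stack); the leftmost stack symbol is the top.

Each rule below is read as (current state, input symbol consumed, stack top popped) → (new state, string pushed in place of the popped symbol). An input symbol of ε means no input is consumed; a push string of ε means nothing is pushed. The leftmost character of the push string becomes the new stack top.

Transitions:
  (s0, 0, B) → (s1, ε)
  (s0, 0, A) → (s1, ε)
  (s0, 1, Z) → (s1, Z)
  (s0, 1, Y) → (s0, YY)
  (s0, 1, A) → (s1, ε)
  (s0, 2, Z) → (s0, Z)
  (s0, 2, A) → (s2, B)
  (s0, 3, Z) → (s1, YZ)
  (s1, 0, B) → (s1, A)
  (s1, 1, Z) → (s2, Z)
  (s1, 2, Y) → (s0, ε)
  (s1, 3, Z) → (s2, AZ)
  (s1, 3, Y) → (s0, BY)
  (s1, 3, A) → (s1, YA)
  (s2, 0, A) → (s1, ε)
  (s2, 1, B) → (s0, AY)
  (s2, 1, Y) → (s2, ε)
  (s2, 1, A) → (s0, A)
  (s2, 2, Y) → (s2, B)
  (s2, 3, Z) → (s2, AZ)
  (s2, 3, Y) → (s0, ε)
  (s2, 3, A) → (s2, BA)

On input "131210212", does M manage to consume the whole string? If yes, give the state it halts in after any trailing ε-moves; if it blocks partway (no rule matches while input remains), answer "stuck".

(s0, 131210212, Z)
  read 1, top Z: go to s1, push Z → (s1, 31210212, Z)
  read 3, top Z: go to s2, push AZ → (s2, 1210212, AZ)
  read 1, top A: go to s0, push A → (s0, 210212, AZ)
  read 2, top A: go to s2, push B → (s2, 10212, BZ)
  read 1, top B: go to s0, push AY → (s0, 0212, AYZ)
  read 0, top A: go to s1, push ε → (s1, 212, YZ)
  read 2, top Y: go to s0, push ε → (s0, 12, Z)
  read 1, top Z: go to s1, push Z → (s1, 2, Z)
No transition for (s1, 2, top Z); M blocks with input 2 remaining.

stuck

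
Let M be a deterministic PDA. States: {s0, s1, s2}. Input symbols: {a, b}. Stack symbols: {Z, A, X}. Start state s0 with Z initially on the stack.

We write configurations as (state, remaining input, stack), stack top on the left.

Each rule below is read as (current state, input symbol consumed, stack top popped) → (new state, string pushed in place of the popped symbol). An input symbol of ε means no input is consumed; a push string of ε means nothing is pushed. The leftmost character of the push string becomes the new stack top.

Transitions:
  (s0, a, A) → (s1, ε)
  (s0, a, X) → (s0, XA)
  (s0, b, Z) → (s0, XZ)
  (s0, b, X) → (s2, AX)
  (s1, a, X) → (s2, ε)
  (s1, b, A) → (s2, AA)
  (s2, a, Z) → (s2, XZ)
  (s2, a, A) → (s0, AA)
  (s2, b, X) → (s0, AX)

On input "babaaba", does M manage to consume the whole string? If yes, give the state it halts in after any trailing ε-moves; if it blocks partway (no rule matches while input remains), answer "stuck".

s0

(s0, babaaba, Z)
  read b, top Z: go to s0, push XZ → (s0, abaaba, XZ)
  read a, top X: go to s0, push XA → (s0, baaba, XAZ)
  read b, top X: go to s2, push AX → (s2, aaba, AXAZ)
  read a, top A: go to s0, push AA → (s0, aba, AAXAZ)
  read a, top A: go to s1, push ε → (s1, ba, AXAZ)
  read b, top A: go to s2, push AA → (s2, a, AAXAZ)
  read a, top A: go to s0, push AA → (s0, ε, AAAXAZ)
All input consumed; M is in state s0.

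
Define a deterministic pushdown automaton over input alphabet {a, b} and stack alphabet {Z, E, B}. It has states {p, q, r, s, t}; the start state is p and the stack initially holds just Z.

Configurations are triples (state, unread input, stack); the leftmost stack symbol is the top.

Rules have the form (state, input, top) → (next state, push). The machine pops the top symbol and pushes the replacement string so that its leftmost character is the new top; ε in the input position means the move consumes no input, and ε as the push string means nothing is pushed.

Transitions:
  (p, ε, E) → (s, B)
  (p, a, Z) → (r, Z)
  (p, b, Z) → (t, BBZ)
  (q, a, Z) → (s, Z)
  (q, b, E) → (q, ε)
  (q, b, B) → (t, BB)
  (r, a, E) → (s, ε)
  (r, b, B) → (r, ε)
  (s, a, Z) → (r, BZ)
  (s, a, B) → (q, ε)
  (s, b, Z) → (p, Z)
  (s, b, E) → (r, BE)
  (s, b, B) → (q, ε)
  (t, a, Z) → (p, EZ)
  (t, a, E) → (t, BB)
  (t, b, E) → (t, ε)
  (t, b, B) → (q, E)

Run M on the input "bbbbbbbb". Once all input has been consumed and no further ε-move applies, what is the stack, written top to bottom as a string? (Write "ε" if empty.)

(p, bbbbbbbb, Z)
  read b, top Z: go to t, push BBZ → (t, bbbbbbb, BBZ)
  read b, top B: go to q, push E → (q, bbbbbb, EBZ)
  read b, top E: go to q, push ε → (q, bbbbb, BZ)
  read b, top B: go to t, push BB → (t, bbbb, BBZ)
  read b, top B: go to q, push E → (q, bbb, EBZ)
  read b, top E: go to q, push ε → (q, bb, BZ)
  read b, top B: go to t, push BB → (t, b, BBZ)
  read b, top B: go to q, push E → (q, ε, EBZ)
All input consumed in state q with stack EBZ.

EBZ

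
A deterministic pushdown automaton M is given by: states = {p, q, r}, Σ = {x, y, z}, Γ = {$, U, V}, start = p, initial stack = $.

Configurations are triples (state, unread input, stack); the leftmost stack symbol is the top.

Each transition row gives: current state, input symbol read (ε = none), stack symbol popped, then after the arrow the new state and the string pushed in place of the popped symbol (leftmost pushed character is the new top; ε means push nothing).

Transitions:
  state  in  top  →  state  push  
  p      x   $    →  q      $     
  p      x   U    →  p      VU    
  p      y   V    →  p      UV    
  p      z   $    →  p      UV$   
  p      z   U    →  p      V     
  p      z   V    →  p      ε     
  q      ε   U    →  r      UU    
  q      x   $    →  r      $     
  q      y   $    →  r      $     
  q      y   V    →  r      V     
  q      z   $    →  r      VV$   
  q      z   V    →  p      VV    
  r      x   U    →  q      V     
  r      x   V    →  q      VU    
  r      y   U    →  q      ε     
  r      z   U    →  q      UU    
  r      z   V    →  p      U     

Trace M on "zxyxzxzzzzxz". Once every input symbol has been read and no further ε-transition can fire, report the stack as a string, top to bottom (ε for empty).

(p, zxyxzxzzzzxz, $)
  read z, top $: go to p, push UV$ → (p, xyxzxzzzzxz, UV$)
  read x, top U: go to p, push VU → (p, yxzxzzzzxz, VUV$)
  read y, top V: go to p, push UV → (p, xzxzzzzxz, UVUV$)
  read x, top U: go to p, push VU → (p, zxzzzzxz, VUVUV$)
  read z, top V: go to p, push ε → (p, xzzzzxz, UVUV$)
  read x, top U: go to p, push VU → (p, zzzzxz, VUVUV$)
  read z, top V: go to p, push ε → (p, zzzxz, UVUV$)
  read z, top U: go to p, push V → (p, zzxz, VVUV$)
  read z, top V: go to p, push ε → (p, zxz, VUV$)
  read z, top V: go to p, push ε → (p, xz, UV$)
  read x, top U: go to p, push VU → (p, z, VUV$)
  read z, top V: go to p, push ε → (p, ε, UV$)
All input consumed in state p with stack UV$.

UV$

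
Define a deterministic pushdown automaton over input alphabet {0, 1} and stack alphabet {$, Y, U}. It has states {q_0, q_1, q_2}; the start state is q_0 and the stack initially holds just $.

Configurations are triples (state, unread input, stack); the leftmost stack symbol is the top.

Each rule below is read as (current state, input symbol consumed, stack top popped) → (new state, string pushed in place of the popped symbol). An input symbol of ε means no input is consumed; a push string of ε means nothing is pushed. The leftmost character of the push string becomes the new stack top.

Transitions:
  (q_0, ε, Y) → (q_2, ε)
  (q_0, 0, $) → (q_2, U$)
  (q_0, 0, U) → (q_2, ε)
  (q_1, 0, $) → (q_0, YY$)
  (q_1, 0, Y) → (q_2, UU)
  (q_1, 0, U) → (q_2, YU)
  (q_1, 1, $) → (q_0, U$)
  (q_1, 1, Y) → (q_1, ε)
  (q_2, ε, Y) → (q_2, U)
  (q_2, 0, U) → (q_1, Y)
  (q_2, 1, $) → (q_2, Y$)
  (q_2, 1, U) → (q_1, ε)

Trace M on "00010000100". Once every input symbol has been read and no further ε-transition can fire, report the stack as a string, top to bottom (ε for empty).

YUU$

(q_0, 00010000100, $)
  read 0, top $: go to q_2, push U$ → (q_2, 0010000100, U$)
  read 0, top U: go to q_1, push Y → (q_1, 010000100, Y$)
  read 0, top Y: go to q_2, push UU → (q_2, 10000100, UU$)
  read 1, top U: go to q_1, push ε → (q_1, 0000100, U$)
  read 0, top U: go to q_2, push YU → (q_2, 000100, YU$)
  ε-move, top Y: go to q_2, push U → (q_2, 000100, UU$)
  read 0, top U: go to q_1, push Y → (q_1, 00100, YU$)
  read 0, top Y: go to q_2, push UU → (q_2, 0100, UUU$)
  read 0, top U: go to q_1, push Y → (q_1, 100, YUU$)
  read 1, top Y: go to q_1, push ε → (q_1, 00, UU$)
  read 0, top U: go to q_2, push YU → (q_2, 0, YUU$)
  ε-move, top Y: go to q_2, push U → (q_2, 0, UUU$)
  read 0, top U: go to q_1, push Y → (q_1, ε, YUU$)
All input consumed in state q_1 with stack YUU$.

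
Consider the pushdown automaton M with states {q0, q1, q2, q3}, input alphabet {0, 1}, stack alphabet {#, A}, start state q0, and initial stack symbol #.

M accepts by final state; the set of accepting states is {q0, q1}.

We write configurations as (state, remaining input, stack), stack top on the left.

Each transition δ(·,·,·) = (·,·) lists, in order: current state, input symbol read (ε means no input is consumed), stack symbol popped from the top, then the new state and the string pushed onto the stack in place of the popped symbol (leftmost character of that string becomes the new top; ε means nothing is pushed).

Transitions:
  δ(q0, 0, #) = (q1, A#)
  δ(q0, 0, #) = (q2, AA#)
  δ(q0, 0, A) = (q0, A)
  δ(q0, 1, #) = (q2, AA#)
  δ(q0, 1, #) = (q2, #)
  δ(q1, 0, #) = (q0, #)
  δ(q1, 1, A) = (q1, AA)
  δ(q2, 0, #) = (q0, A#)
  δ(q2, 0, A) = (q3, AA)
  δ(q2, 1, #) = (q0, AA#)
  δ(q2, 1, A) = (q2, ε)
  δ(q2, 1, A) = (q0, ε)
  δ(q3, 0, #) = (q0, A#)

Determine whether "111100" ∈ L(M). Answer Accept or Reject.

Accept

One accepting computation: (q0, 111100, #) ⊢ (q2, 11100, AA#) ⊢ (q2, 1100, A#) ⊢ (q2, 100, #) ⊢ (q0, 00, AA#) ⊢ (q0, 0, AA#) ⊢ (q0, ε, AA#)
All input consumed and state q0 ∈ F.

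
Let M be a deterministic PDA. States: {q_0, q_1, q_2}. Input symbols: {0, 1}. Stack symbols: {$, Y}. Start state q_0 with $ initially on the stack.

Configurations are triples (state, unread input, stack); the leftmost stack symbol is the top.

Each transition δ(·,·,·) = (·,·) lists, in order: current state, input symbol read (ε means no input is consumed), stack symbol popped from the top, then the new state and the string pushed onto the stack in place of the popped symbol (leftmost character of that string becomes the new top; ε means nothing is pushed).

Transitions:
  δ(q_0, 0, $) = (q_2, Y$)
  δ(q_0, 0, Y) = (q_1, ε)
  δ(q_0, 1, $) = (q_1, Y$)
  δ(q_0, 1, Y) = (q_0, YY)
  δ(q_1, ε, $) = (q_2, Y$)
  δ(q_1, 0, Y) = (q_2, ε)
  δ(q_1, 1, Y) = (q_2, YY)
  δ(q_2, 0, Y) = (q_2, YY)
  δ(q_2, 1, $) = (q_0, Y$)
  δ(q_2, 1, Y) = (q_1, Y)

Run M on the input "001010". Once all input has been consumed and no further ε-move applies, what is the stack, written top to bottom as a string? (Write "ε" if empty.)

(q_0, 001010, $)
  read 0, top $: go to q_2, push Y$ → (q_2, 01010, Y$)
  read 0, top Y: go to q_2, push YY → (q_2, 1010, YY$)
  read 1, top Y: go to q_1, push Y → (q_1, 010, YY$)
  read 0, top Y: go to q_2, push ε → (q_2, 10, Y$)
  read 1, top Y: go to q_1, push Y → (q_1, 0, Y$)
  read 0, top Y: go to q_2, push ε → (q_2, ε, $)
All input consumed in state q_2 with stack $.

$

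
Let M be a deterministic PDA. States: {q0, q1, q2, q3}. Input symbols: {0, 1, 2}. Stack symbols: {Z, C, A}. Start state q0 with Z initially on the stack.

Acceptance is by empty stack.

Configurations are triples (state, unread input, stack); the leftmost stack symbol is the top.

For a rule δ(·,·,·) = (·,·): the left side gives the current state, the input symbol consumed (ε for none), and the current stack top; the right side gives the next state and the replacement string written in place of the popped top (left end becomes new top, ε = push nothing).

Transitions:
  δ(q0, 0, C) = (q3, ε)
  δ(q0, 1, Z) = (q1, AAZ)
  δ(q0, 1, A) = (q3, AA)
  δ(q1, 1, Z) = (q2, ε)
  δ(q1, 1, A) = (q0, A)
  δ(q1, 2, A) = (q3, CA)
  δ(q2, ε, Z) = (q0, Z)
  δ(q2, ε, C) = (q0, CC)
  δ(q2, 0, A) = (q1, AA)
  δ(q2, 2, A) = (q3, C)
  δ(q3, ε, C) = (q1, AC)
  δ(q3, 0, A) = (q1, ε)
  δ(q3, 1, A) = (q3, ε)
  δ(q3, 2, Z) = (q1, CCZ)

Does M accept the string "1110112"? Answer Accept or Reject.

Reject

(q0, 1110112, Z)
  read 1, top Z: go to q1, push AAZ → (q1, 110112, AAZ)
  read 1, top A: go to q0, push A → (q0, 10112, AAZ)
  read 1, top A: go to q3, push AA → (q3, 0112, AAAZ)
  read 0, top A: go to q1, push ε → (q1, 112, AAZ)
  read 1, top A: go to q0, push A → (q0, 12, AAZ)
  read 1, top A: go to q3, push AA → (q3, 2, AAAZ)
No transition applies at (q3, 2, AAAZ); input not fully consumed.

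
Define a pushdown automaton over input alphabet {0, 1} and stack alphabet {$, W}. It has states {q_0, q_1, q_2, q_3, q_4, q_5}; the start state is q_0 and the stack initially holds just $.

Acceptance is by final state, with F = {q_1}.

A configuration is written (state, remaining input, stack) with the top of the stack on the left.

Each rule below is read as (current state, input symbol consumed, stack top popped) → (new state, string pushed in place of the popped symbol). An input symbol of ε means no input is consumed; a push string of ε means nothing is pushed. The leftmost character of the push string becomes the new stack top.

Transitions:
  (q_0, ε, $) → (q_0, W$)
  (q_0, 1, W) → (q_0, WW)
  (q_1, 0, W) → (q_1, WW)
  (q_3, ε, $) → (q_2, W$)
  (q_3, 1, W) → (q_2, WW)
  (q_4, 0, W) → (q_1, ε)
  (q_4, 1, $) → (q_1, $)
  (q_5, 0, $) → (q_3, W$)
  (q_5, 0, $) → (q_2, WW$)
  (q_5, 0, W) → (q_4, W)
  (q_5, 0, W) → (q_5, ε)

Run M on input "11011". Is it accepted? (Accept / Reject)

No computation consumes all input and reaches a final state.

Reject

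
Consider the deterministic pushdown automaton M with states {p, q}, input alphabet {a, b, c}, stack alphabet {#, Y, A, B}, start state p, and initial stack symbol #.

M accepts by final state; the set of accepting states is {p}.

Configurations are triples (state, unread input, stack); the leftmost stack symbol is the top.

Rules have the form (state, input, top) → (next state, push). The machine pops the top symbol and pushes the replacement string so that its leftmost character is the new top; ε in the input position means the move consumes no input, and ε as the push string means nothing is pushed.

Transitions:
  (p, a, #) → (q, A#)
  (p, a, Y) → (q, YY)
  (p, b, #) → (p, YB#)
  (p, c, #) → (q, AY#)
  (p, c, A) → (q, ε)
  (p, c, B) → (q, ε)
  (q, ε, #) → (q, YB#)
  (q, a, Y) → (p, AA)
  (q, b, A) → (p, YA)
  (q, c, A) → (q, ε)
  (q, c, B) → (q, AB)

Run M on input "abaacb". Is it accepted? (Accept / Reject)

Accept

(p, abaacb, #)
  read a, top #: go to q, push A# → (q, baacb, A#)
  read b, top A: go to p, push YA → (p, aacb, YA#)
  read a, top Y: go to q, push YY → (q, acb, YYA#)
  read a, top Y: go to p, push AA → (p, cb, AAYA#)
  read c, top A: go to q, push ε → (q, b, AYA#)
  read b, top A: go to p, push YA → (p, ε, YAYA#)
All input consumed; state p ∈ F.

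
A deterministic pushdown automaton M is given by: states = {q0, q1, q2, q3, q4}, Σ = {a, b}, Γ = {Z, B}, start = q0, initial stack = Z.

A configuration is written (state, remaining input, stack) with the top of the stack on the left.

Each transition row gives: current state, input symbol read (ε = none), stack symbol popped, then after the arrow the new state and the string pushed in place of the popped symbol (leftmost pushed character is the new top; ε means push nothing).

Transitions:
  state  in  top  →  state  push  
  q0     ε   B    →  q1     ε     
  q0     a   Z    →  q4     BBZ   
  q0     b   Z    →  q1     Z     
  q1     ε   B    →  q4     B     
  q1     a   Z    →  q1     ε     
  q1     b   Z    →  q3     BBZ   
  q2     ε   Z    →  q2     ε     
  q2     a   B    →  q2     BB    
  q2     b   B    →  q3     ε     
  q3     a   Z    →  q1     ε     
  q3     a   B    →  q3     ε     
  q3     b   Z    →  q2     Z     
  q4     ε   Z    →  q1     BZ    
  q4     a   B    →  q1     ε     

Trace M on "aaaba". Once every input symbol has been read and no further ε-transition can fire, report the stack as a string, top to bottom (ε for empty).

(q0, aaaba, Z)
  read a, top Z: go to q4, push BBZ → (q4, aaba, BBZ)
  read a, top B: go to q1, push ε → (q1, aba, BZ)
  ε-move, top B: go to q4, push B → (q4, aba, BZ)
  read a, top B: go to q1, push ε → (q1, ba, Z)
  read b, top Z: go to q3, push BBZ → (q3, a, BBZ)
  read a, top B: go to q3, push ε → (q3, ε, BZ)
All input consumed in state q3 with stack BZ.

BZ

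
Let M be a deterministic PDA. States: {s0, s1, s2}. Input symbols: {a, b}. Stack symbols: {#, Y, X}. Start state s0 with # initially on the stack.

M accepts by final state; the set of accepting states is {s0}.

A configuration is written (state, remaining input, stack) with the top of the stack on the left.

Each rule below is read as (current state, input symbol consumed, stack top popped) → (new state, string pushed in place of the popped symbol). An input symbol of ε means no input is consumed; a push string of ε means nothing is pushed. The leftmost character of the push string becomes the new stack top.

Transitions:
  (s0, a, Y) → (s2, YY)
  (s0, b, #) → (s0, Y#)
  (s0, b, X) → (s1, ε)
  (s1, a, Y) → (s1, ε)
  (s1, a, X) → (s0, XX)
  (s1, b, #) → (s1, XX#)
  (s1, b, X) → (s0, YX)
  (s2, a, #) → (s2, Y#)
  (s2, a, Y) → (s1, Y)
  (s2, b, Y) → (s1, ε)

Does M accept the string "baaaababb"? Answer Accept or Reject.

Accept

(s0, baaaababb, #)
  read b, top #: go to s0, push Y# → (s0, aaaababb, Y#)
  read a, top Y: go to s2, push YY → (s2, aaababb, YY#)
  read a, top Y: go to s1, push Y → (s1, aababb, YY#)
  read a, top Y: go to s1, push ε → (s1, ababb, Y#)
  read a, top Y: go to s1, push ε → (s1, babb, #)
  read b, top #: go to s1, push XX# → (s1, abb, XX#)
  read a, top X: go to s0, push XX → (s0, bb, XXX#)
  read b, top X: go to s1, push ε → (s1, b, XX#)
  read b, top X: go to s0, push YX → (s0, ε, YXX#)
All input consumed; state s0 ∈ F.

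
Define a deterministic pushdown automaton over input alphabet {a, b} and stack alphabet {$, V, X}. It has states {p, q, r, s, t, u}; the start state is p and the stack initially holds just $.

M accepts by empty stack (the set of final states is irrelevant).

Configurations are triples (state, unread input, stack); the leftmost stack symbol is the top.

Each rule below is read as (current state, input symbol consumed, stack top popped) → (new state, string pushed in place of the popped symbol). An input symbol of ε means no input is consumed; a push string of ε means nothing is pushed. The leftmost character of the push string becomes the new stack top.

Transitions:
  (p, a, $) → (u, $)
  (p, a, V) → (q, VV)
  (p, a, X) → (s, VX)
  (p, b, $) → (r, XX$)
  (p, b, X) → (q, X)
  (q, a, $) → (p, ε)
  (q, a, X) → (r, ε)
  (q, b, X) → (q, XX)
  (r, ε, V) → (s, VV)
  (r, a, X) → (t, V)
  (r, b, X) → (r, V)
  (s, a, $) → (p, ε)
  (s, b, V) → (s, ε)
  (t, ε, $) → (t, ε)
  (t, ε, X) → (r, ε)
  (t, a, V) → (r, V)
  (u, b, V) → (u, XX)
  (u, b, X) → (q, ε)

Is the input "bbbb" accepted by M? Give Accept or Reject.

Reject

(p, bbbb, $)
  read b, top $: go to r, push XX$ → (r, bbb, XX$)
  read b, top X: go to r, push V → (r, bb, VX$)
  ε-move, top V: go to s, push VV → (s, bb, VVX$)
  read b, top V: go to s, push ε → (s, b, VX$)
  read b, top V: go to s, push ε → (s, ε, X$)
All input consumed; stack is X$, not empty, and no further ε-move applies.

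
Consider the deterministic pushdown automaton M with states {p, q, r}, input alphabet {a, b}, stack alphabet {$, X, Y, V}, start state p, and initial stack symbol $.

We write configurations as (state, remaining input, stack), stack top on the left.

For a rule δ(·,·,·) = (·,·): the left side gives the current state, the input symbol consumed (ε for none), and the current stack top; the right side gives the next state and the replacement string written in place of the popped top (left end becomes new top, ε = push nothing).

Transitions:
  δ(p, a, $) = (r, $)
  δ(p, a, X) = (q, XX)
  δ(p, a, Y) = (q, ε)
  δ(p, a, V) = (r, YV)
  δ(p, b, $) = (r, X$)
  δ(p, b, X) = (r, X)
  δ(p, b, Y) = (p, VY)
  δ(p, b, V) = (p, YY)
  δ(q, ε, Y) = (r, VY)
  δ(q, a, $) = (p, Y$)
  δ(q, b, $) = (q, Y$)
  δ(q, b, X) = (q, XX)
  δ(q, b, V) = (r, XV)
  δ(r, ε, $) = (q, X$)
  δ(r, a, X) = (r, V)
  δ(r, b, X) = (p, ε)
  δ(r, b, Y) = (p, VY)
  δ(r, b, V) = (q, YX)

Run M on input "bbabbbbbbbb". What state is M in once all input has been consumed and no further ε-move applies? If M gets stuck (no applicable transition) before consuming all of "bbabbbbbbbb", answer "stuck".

(p, bbabbbbbbbb, $)
  read b, top $: go to r, push X$ → (r, babbbbbbbb, X$)
  read b, top X: go to p, push ε → (p, abbbbbbbb, $)
  read a, top $: go to r, push $ → (r, bbbbbbbb, $)
  ε-move, top $: go to q, push X$ → (q, bbbbbbbb, X$)
  read b, top X: go to q, push XX → (q, bbbbbbb, XX$)
  read b, top X: go to q, push XX → (q, bbbbbb, XXX$)
  read b, top X: go to q, push XX → (q, bbbbb, XXXX$)
  read b, top X: go to q, push XX → (q, bbbb, XXXXX$)
  read b, top X: go to q, push XX → (q, bbb, XXXXXX$)
  read b, top X: go to q, push XX → (q, bb, XXXXXXX$)
  read b, top X: go to q, push XX → (q, b, XXXXXXXX$)
  read b, top X: go to q, push XX → (q, ε, XXXXXXXXX$)
All input consumed; M is in state q.

q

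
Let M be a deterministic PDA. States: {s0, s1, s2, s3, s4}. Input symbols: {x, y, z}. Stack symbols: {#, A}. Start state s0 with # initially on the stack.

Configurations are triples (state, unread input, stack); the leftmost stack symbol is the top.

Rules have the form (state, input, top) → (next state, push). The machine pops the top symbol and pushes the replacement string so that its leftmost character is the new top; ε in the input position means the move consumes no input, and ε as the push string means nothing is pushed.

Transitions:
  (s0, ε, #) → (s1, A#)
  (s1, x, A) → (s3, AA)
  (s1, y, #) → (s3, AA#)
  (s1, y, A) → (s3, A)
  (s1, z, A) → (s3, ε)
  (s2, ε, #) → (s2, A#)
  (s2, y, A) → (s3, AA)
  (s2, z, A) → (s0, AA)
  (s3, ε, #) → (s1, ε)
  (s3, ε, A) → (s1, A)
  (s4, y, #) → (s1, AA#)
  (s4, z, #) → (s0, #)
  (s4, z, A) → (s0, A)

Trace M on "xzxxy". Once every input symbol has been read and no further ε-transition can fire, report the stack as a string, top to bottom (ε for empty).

AAA#

(s0, xzxxy, #)
  ε-move, top #: go to s1, push A# → (s1, xzxxy, A#)
  read x, top A: go to s3, push AA → (s3, zxxy, AA#)
  ε-move, top A: go to s1, push A → (s1, zxxy, AA#)
  read z, top A: go to s3, push ε → (s3, xxy, A#)
  ε-move, top A: go to s1, push A → (s1, xxy, A#)
  read x, top A: go to s3, push AA → (s3, xy, AA#)
  ε-move, top A: go to s1, push A → (s1, xy, AA#)
  read x, top A: go to s3, push AA → (s3, y, AAA#)
  ε-move, top A: go to s1, push A → (s1, y, AAA#)
  read y, top A: go to s3, push A → (s3, ε, AAA#)
  ε-move, top A: go to s1, push A → (s1, ε, AAA#)
All input consumed in state s1 with stack AAA#.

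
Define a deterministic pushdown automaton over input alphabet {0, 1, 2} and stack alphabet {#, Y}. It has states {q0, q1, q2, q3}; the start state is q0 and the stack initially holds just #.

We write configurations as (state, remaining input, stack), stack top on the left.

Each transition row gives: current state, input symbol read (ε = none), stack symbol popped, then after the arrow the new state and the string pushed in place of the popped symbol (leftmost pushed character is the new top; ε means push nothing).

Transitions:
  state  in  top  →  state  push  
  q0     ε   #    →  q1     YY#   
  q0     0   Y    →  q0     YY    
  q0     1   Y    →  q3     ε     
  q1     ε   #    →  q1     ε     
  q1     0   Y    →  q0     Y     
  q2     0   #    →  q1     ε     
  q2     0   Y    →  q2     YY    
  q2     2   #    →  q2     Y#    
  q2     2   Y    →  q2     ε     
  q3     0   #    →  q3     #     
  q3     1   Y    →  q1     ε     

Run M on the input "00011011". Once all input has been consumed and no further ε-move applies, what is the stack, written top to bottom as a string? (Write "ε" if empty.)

ε

(q0, 00011011, #)
  ε-move, top #: go to q1, push YY# → (q1, 00011011, YY#)
  read 0, top Y: go to q0, push Y → (q0, 0011011, YY#)
  read 0, top Y: go to q0, push YY → (q0, 011011, YYY#)
  read 0, top Y: go to q0, push YY → (q0, 11011, YYYY#)
  read 1, top Y: go to q3, push ε → (q3, 1011, YYY#)
  read 1, top Y: go to q1, push ε → (q1, 011, YY#)
  read 0, top Y: go to q0, push Y → (q0, 11, YY#)
  read 1, top Y: go to q3, push ε → (q3, 1, Y#)
  read 1, top Y: go to q1, push ε → (q1, ε, #)
  ε-move, top #: go to q1, push ε → (q1, ε, ε)
All input consumed in state q1 with stack ε.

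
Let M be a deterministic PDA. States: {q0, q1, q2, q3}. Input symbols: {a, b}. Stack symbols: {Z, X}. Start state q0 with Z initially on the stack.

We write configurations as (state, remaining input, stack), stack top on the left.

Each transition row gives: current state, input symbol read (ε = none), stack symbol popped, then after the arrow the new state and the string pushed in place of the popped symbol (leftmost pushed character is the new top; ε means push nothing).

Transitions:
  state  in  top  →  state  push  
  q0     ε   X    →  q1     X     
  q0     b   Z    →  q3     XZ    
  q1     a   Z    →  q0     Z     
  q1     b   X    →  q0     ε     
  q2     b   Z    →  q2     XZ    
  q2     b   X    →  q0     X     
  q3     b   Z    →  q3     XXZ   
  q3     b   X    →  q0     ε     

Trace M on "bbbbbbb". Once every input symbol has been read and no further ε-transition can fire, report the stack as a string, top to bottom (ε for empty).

XZ

(q0, bbbbbbb, Z) ⊢ (q3, bbbbbb, XZ) ⊢ (q0, bbbbb, Z) ⊢ (q3, bbbb, XZ) ⊢ (q0, bbb, Z) ⊢ (q3, bb, XZ) ⊢ (q0, b, Z) ⊢ (q3, ε, XZ)
All input consumed in state q3 with stack XZ.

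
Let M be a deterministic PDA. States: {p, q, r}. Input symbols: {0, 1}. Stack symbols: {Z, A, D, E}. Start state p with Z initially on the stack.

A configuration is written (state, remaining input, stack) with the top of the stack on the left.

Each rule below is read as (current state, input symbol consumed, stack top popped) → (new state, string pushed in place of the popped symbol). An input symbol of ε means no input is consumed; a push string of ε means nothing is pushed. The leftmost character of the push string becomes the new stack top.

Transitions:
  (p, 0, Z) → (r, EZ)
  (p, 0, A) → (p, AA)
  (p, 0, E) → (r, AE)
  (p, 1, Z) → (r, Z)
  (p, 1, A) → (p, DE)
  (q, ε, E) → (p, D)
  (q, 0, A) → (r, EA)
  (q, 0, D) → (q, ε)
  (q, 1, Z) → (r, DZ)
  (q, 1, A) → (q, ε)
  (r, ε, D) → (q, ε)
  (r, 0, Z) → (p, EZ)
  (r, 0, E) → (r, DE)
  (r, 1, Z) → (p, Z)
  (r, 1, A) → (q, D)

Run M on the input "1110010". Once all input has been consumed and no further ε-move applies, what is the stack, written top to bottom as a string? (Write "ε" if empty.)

(p, 1110010, Z)
  read 1, top Z: go to r, push Z → (r, 110010, Z)
  read 1, top Z: go to p, push Z → (p, 10010, Z)
  read 1, top Z: go to r, push Z → (r, 0010, Z)
  read 0, top Z: go to p, push EZ → (p, 010, EZ)
  read 0, top E: go to r, push AE → (r, 10, AEZ)
  read 1, top A: go to q, push D → (q, 0, DEZ)
  read 0, top D: go to q, push ε → (q, ε, EZ)
  ε-move, top E: go to p, push D → (p, ε, DZ)
All input consumed in state p with stack DZ.

DZ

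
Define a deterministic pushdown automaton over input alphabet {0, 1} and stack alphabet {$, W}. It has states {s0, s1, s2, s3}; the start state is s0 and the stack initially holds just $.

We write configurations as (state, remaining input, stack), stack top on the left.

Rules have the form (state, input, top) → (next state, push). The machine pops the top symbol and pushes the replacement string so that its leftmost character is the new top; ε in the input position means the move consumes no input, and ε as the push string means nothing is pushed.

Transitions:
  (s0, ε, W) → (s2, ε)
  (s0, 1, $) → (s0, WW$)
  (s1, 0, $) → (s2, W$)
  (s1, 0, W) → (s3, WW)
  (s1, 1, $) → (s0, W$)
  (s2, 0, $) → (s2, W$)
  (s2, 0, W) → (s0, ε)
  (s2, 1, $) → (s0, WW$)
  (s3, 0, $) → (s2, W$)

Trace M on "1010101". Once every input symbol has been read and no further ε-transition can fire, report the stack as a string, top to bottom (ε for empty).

(s0, 1010101, $) ⊢ (s0, 010101, WW$) ⊢ (s2, 010101, W$) ⊢ (s0, 10101, $) ⊢ (s0, 0101, WW$) ⊢ (s2, 0101, W$) ⊢ (s0, 101, $) ⊢ (s0, 01, WW$) ⊢ (s2, 01, W$) ⊢ (s0, 1, $) ⊢ (s0, ε, WW$) ⊢ (s2, ε, W$)
All input consumed in state s2 with stack W$.

W$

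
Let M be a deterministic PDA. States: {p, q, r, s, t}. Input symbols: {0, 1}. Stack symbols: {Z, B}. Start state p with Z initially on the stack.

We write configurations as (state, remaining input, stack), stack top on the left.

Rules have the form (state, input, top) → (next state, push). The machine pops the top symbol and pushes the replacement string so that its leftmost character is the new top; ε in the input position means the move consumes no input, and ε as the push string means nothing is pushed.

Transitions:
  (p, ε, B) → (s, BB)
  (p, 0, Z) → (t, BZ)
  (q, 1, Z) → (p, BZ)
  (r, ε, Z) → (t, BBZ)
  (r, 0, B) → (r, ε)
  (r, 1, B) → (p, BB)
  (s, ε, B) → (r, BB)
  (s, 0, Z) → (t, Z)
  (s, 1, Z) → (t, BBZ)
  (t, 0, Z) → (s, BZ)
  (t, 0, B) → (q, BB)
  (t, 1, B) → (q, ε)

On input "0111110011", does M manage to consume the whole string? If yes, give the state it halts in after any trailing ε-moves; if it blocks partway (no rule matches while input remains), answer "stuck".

(p, 0111110011, Z)
  read 0, top Z: go to t, push BZ → (t, 111110011, BZ)
  read 1, top B: go to q, push ε → (q, 11110011, Z)
  read 1, top Z: go to p, push BZ → (p, 1110011, BZ)
  ε-move, top B: go to s, push BB → (s, 1110011, BBZ)
  ε-move, top B: go to r, push BB → (r, 1110011, BBBZ)
  read 1, top B: go to p, push BB → (p, 110011, BBBBZ)
  ε-move, top B: go to s, push BB → (s, 110011, BBBBBZ)
  ε-move, top B: go to r, push BB → (r, 110011, BBBBBBZ)
  read 1, top B: go to p, push BB → (p, 10011, BBBBBBBZ)
  ε-move, top B: go to s, push BB → (s, 10011, BBBBBBBBZ)
  ε-move, top B: go to r, push BB → (r, 10011, BBBBBBBBBZ)
  read 1, top B: go to p, push BB → (p, 0011, BBBBBBBBBBZ)
  ε-move, top B: go to s, push BB → (s, 0011, BBBBBBBBBBBZ)
  ε-move, top B: go to r, push BB → (r, 0011, BBBBBBBBBBBBZ)
  read 0, top B: go to r, push ε → (r, 011, BBBBBBBBBBBZ)
  read 0, top B: go to r, push ε → (r, 11, BBBBBBBBBBZ)
  read 1, top B: go to p, push BB → (p, 1, BBBBBBBBBBBZ)
  ε-move, top B: go to s, push BB → (s, 1, BBBBBBBBBBBBZ)
  ε-move, top B: go to r, push BB → (r, 1, BBBBBBBBBBBBBZ)
  read 1, top B: go to p, push BB → (p, ε, BBBBBBBBBBBBBBZ)
  ε-move, top B: go to s, push BB → (s, ε, BBBBBBBBBBBBBBBZ)
  ε-move, top B: go to r, push BB → (r, ε, BBBBBBBBBBBBBBBBZ)
All input consumed; M is in state r.

r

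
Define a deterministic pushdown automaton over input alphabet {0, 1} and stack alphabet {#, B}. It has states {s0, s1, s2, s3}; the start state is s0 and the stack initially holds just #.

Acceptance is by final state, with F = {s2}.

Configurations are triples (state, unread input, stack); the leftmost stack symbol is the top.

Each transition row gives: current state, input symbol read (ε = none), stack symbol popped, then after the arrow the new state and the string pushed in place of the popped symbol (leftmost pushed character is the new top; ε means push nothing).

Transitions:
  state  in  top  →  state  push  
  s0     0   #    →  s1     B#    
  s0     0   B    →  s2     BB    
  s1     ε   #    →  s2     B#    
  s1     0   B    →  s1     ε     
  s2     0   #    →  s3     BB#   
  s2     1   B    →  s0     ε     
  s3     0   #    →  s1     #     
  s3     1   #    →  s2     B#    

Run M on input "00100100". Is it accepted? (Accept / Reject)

Accept

(s0, 00100100, #)
  read 0, top #: go to s1, push B# → (s1, 0100100, B#)
  read 0, top B: go to s1, push ε → (s1, 100100, #)
  ε-move, top #: go to s2, push B# → (s2, 100100, B#)
  read 1, top B: go to s0, push ε → (s0, 00100, #)
  read 0, top #: go to s1, push B# → (s1, 0100, B#)
  read 0, top B: go to s1, push ε → (s1, 100, #)
  ε-move, top #: go to s2, push B# → (s2, 100, B#)
  read 1, top B: go to s0, push ε → (s0, 00, #)
  read 0, top #: go to s1, push B# → (s1, 0, B#)
  read 0, top B: go to s1, push ε → (s1, ε, #)
  ε-move, top #: go to s2, push B# → (s2, ε, B#)
All input consumed; state s2 ∈ F.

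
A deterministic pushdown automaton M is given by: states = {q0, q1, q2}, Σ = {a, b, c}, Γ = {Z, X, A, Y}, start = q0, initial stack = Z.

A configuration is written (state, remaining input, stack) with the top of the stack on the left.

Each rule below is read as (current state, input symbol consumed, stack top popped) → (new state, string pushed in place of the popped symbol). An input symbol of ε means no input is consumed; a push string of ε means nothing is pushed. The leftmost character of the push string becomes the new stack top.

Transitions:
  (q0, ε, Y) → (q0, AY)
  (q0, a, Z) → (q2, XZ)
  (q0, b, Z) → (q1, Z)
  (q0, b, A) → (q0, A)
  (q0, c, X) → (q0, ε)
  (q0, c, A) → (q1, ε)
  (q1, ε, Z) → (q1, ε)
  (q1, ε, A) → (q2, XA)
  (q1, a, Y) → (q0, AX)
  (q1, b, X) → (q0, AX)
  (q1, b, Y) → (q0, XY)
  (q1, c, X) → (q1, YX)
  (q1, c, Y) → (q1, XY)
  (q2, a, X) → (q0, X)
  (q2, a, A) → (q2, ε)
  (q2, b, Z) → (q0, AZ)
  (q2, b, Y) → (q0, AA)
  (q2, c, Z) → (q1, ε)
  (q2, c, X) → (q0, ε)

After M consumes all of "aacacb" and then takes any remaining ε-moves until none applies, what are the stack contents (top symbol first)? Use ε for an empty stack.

ε

(q0, aacacb, Z) ⊢ (q2, acacb, XZ) ⊢ (q0, cacb, XZ) ⊢ (q0, acb, Z) ⊢ (q2, cb, XZ) ⊢ (q0, b, Z) ⊢ (q1, ε, Z) ⊢ (q1, ε, ε)
All input consumed in state q1 with stack ε.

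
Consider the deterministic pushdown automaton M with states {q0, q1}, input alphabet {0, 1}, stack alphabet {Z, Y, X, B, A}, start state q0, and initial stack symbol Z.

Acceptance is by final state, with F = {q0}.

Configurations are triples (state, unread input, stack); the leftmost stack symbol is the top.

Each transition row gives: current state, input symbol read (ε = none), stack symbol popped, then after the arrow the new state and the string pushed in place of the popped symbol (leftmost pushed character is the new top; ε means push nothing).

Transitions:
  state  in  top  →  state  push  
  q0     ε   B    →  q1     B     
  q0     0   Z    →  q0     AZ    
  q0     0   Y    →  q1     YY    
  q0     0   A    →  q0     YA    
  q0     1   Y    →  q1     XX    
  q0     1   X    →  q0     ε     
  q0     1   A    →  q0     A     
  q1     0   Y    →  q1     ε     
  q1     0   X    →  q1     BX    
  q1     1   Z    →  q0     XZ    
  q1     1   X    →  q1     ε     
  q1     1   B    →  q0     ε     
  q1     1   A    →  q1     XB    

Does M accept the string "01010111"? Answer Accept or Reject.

Accept

(q0, 01010111, Z) ⊢ (q0, 1010111, AZ) ⊢ (q0, 010111, AZ) ⊢ (q0, 10111, YAZ) ⊢ (q1, 0111, XXAZ) ⊢ (q1, 111, BXXAZ) ⊢ (q0, 11, XXAZ) ⊢ (q0, 1, XAZ) ⊢ (q0, ε, AZ)
All input consumed; state q0 ∈ F.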